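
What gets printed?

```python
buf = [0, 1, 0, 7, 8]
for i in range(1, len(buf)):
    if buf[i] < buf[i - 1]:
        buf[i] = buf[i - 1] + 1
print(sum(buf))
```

18

i=1: 1>=0, unchanged → [0, 1, 0, 7, 8]
i=2: 0<1, buf[2] = 1+1 = 2 → [0, 1, 2, 7, 8]
i=3: 7>=2, unchanged → [0, 1, 2, 7, 8]
i=4: 8>=7, unchanged → [0, 1, 2, 7, 8]
sum = 18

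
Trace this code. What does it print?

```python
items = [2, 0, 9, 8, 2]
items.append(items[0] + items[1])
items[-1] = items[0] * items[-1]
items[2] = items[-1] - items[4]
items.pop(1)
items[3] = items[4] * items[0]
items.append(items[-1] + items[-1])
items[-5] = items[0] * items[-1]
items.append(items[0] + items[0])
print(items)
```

append items[0]+items[1] = 2+0 = 2 → [2, 0, 9, 8, 2, 2]
items[-1] = items[0]*items[-1] = 2*2 = 4 → [2, 0, 9, 8, 2, 4]
items[2] = items[-1]-items[4] = 4-2 = 2 → [2, 0, 2, 8, 2, 4]
pop(1) removes 0 → [2, 2, 8, 2, 4]
items[3] = items[4]*items[0] = 4*2 = 8 → [2, 2, 8, 8, 4]
append items[-1]+items[-1] = 4+4 = 8 → [2, 2, 8, 8, 4, 8]
items[-5] = items[0]*items[-1] = 2*8 = 16 → [2, 16, 8, 8, 4, 8]
append items[0]+items[0] = 2+2 = 4 → [2, 16, 8, 8, 4, 8, 4]

[2, 16, 8, 8, 4, 8, 4]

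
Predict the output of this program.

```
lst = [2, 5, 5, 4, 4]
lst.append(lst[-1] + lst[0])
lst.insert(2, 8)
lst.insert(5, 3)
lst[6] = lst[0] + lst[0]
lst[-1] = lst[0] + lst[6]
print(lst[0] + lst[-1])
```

append lst[-1]+lst[0] = 4+2 = 6 → [2, 5, 5, 4, 4, 6]
insert 8 at 2 → [2, 5, 8, 5, 4, 4, 6]
insert 3 at 5 → [2, 5, 8, 5, 4, 3, 4, 6]
lst[6] = lst[0]+lst[0] = 2+2 = 4 → [2, 5, 8, 5, 4, 3, 4, 6]
lst[-1] = lst[0]+lst[6] = 2+4 = 6 → [2, 5, 8, 5, 4, 3, 4, 6]
lst[0]+lst[-1] = 2+6 = 8

8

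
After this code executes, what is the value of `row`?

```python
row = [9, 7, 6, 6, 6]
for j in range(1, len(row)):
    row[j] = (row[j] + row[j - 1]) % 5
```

[9, 1, 2, 3, 4]

j=1: row[1] = (7+9)%5 = 1 → [9, 1, 6, 6, 6]
j=2: row[2] = (6+1)%5 = 2 → [9, 1, 2, 6, 6]
j=3: row[3] = (6+2)%5 = 3 → [9, 1, 2, 3, 6]
j=4: row[4] = (6+3)%5 = 4 → [9, 1, 2, 3, 4]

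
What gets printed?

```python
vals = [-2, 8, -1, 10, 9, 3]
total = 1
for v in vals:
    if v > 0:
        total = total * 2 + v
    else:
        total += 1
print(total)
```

v=-2: not >0, total = 1+1 = 2
v=8: >0, total = 2*2+8 = 12
v=-1: not >0, total = 12+1 = 13
v=10: >0, total = 13*2+10 = 36
v=9: >0, total = 36*2+9 = 81
v=3: >0, total = 81*2+3 = 165

165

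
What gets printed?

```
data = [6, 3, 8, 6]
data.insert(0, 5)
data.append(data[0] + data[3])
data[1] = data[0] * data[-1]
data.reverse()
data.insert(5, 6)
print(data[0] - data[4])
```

insert 5 at 0 → [5, 6, 3, 8, 6]
append data[0]+data[3] = 5+8 = 13 → [5, 6, 3, 8, 6, 13]
data[1] = data[0]*data[-1] = 5*13 = 65 → [5, 65, 3, 8, 6, 13]
reverse → [13, 6, 8, 3, 65, 5]
insert 6 at 5 → [13, 6, 8, 3, 65, 6, 5]
data[0]-data[4] = 13-65 = -52

-52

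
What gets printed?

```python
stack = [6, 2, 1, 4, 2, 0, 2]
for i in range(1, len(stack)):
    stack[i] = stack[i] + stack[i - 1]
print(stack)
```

i=1: stack[1] = 2+6 = 8 → [6, 8, 1, 4, 2, 0, 2]
i=2: stack[2] = 1+8 = 9 → [6, 8, 9, 4, 2, 0, 2]
i=3: stack[3] = 4+9 = 13 → [6, 8, 9, 13, 2, 0, 2]
i=4: stack[4] = 2+13 = 15 → [6, 8, 9, 13, 15, 0, 2]
i=5: stack[5] = 0+15 = 15 → [6, 8, 9, 13, 15, 15, 2]
i=6: stack[6] = 2+15 = 17 → [6, 8, 9, 13, 15, 15, 17]

[6, 8, 9, 13, 15, 15, 17]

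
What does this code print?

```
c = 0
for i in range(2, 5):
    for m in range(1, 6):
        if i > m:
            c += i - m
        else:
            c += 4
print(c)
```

46

i=2,m=1: 2>1, c = 0+1 = 1
i=2,m=2: not 2>2, c = 1+4 = 5
i=2,m=3: not 2>3, c = 5+4 = 9
i=2,m=4: not 2>4, c = 9+4 = 13
i=2,m=5: not 2>5, c = 13+4 = 17
i=3,m=1: 3>1, c = 17+2 = 19
i=3,m=2: 3>2, c = 19+1 = 20
i=3,m=3: not 3>3, c = 20+4 = 24
i=3,m=4: not 3>4, c = 24+4 = 28
i=3,m=5: not 3>5, c = 28+4 = 32
i=4,m=1: 4>1, c = 32+3 = 35
i=4,m=2: 4>2, c = 35+2 = 37
i=4,m=3: 4>3, c = 37+1 = 38
i=4,m=4: not 4>4, c = 38+4 = 42
i=4,m=5: not 4>5, c = 42+4 = 46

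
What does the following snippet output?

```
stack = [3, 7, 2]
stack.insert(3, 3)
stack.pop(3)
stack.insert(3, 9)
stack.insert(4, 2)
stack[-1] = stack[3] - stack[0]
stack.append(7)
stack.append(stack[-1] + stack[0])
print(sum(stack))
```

insert 3 at 3 → [3, 7, 2, 3]
pop(3) removes 3 → [3, 7, 2]
insert 9 at 3 → [3, 7, 2, 9]
insert 2 at 4 → [3, 7, 2, 9, 2]
stack[-1] = stack[3]-stack[0] = 9-3 = 6 → [3, 7, 2, 9, 6]
append 7 → [3, 7, 2, 9, 6, 7]
append stack[-1]+stack[0] = 7+3 = 10 → [3, 7, 2, 9, 6, 7, 10]
sum = 44

44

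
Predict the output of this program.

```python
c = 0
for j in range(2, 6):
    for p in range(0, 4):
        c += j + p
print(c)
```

j=2,p=0: c = 0+2 = 2
j=2,p=1: c = 2+3 = 5
j=2,p=2: c = 5+4 = 9
j=2,p=3: c = 9+5 = 14
j=3,p=0: c = 14+3 = 17
j=3,p=1: c = 17+4 = 21
j=3,p=2: c = 21+5 = 26
j=3,p=3: c = 26+6 = 32
j=4,p=0: c = 32+4 = 36
j=4,p=1: c = 36+5 = 41
j=4,p=2: c = 41+6 = 47
j=4,p=3: c = 47+7 = 54
j=5,p=0: c = 54+5 = 59
j=5,p=1: c = 59+6 = 65
j=5,p=2: c = 65+7 = 72
j=5,p=3: c = 72+8 = 80

80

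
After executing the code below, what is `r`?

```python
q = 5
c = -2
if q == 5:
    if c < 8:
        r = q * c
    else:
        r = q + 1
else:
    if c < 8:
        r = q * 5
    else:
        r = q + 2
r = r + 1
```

q=5, c=-2
q == 5 is True; c < 8 is True
→ r = q * c = -10
r = (-10)+1 = -9

-9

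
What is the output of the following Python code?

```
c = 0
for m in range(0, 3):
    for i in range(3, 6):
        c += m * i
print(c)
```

m=0,i=3: c = 0+0 = 0
m=0,i=4: c = 0+0 = 0
m=0,i=5: c = 0+0 = 0
m=1,i=3: c = 0+3 = 3
m=1,i=4: c = 3+4 = 7
m=1,i=5: c = 7+5 = 12
m=2,i=3: c = 12+6 = 18
m=2,i=4: c = 18+8 = 26
m=2,i=5: c = 26+10 = 36

36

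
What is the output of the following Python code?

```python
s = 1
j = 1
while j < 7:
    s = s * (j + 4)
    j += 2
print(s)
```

j=1: s = 1*5 = 5
j=3: s = 5*7 = 35
j=5: s = 35*9 = 315

315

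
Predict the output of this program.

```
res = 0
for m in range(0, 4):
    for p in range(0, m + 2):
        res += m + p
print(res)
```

46

m=0,p=0: res = 0+0 = 0
m=0,p=1: res = 0+1 = 1
m=1,p=0: res = 1+1 = 2
m=1,p=1: res = 2+2 = 4
m=1,p=2: res = 4+3 = 7
m=2,p=0: res = 7+2 = 9
m=2,p=1: res = 9+3 = 12
m=2,p=2: res = 12+4 = 16
m=2,p=3: res = 16+5 = 21
m=3,p=0: res = 21+3 = 24
m=3,p=1: res = 24+4 = 28
m=3,p=2: res = 28+5 = 33
m=3,p=3: res = 33+6 = 39
m=3,p=4: res = 39+7 = 46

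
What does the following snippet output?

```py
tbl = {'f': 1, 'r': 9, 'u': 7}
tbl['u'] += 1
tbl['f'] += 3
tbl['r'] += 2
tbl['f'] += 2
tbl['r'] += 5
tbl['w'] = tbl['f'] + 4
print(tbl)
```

tbl['u'] = 7+1 = 8 → {'f': 1, 'r': 9, 'u': 8}
tbl['f'] = 1+3 = 4 → {'f': 4, 'r': 9, 'u': 8}
tbl['r'] = 9+2 = 11 → {'f': 4, 'r': 11, 'u': 8}
tbl['f'] = 4+2 = 6 → {'f': 6, 'r': 11, 'u': 8}
tbl['r'] = 11+5 = 16 → {'f': 6, 'r': 16, 'u': 8}
tbl['w'] = tbl['f']+4 = 10 → {'f': 6, 'r': 16, 'u': 8, 'w': 10}

{'f': 6, 'r': 16, 'u': 8, 'w': 10}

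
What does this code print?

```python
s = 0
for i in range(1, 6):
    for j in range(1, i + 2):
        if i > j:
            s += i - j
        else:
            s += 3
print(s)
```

50

i=1,j=1: not 1>1, s = 0+3 = 3
i=1,j=2: not 1>2, s = 3+3 = 6
i=2,j=1: 2>1, s = 6+1 = 7
i=2,j=2: not 2>2, s = 7+3 = 10
i=2,j=3: not 2>3, s = 10+3 = 13
i=3,j=1: 3>1, s = 13+2 = 15
i=3,j=2: 3>2, s = 15+1 = 16
i=3,j=3: not 3>3, s = 16+3 = 19
i=3,j=4: not 3>4, s = 19+3 = 22
i=4,j=1: 4>1, s = 22+3 = 25
i=4,j=2: 4>2, s = 25+2 = 27
i=4,j=3: 4>3, s = 27+1 = 28
i=4,j=4: not 4>4, s = 28+3 = 31
i=4,j=5: not 4>5, s = 31+3 = 34
i=5,j=1: 5>1, s = 34+4 = 38
i=5,j=2: 5>2, s = 38+3 = 41
i=5,j=3: 5>3, s = 41+2 = 43
i=5,j=4: 5>4, s = 43+1 = 44
i=5,j=5: not 5>5, s = 44+3 = 47
i=5,j=6: not 5>6, s = 47+3 = 50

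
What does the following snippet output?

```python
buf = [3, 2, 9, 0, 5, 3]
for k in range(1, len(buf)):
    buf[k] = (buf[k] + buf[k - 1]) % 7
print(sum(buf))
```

k=1: buf[1] = (2+3)%7 = 5 → [3, 5, 9, 0, 5, 3]
k=2: buf[2] = (9+5)%7 = 0 → [3, 5, 0, 0, 5, 3]
k=3: buf[3] = (0+0)%7 = 0 → [3, 5, 0, 0, 5, 3]
k=4: buf[4] = (5+0)%7 = 5 → [3, 5, 0, 0, 5, 3]
k=5: buf[5] = (3+5)%7 = 1 → [3, 5, 0, 0, 5, 1]
sum = 14

14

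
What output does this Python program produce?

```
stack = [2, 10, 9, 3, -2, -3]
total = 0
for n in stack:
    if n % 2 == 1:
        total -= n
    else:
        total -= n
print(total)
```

n=2: not odd, total = 0-2 = -2
n=10: not odd, total = (-2)-10 = -12
n=9: odd, total = (-12)-9 = -21
n=3: odd, total = (-21)-3 = -24
n=-2: not odd, total = (-24)-(-2) = -22
n=-3: odd, total = (-22)-(-3) = -19

-19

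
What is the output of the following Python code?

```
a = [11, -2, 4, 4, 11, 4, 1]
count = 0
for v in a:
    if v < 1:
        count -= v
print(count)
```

v=11: not <1
v=-2: <1, count = 0-(-2) = 2
v=4: not <1
v=4: not <1
v=11: not <1
v=4: not <1
v=1: not <1

2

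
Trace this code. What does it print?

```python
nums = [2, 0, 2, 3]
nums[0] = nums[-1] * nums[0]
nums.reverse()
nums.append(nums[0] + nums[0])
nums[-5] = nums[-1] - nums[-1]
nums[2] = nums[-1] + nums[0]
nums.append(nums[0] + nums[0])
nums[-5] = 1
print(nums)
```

nums[0] = nums[-1]*nums[0] = 3*2 = 6 → [6, 0, 2, 3]
reverse → [3, 2, 0, 6]
append nums[0]+nums[0] = 3+3 = 6 → [3, 2, 0, 6, 6]
nums[-5] = nums[-1]-nums[-1] = 6-6 = 0 → [0, 2, 0, 6, 6]
nums[2] = nums[-1]+nums[0] = 6+0 = 6 → [0, 2, 6, 6, 6]
append nums[0]+nums[0] = 0+0 = 0 → [0, 2, 6, 6, 6, 0]
nums[-5] = 1 → [0, 1, 6, 6, 6, 0]

[0, 1, 6, 6, 6, 0]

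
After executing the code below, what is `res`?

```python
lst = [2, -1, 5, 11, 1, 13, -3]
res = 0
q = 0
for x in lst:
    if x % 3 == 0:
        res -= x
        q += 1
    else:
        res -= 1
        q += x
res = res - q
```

x=2: not %3==0, res = 0-1 = -1; q=2
x=-1: not %3==0, res = (-1)-1 = -2; q=1
x=5: not %3==0, res = (-2)-1 = -3; q=6
x=11: not %3==0, res = (-3)-1 = -4; q=17
x=1: not %3==0, res = (-4)-1 = -5; q=18
x=13: not %3==0, res = (-5)-1 = -6; q=31
x=-3: %3==0, res = (-6)-(-3) = -3; q=32
res-q = (-3)-32 = -35

-35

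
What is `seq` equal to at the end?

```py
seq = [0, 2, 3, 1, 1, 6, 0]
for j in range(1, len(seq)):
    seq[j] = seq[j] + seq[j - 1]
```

j=1: seq[1] = 2+0 = 2 → [0, 2, 3, 1, 1, 6, 0]
j=2: seq[2] = 3+2 = 5 → [0, 2, 5, 1, 1, 6, 0]
j=3: seq[3] = 1+5 = 6 → [0, 2, 5, 6, 1, 6, 0]
j=4: seq[4] = 1+6 = 7 → [0, 2, 5, 6, 7, 6, 0]
j=5: seq[5] = 6+7 = 13 → [0, 2, 5, 6, 7, 13, 0]
j=6: seq[6] = 0+13 = 13 → [0, 2, 5, 6, 7, 13, 13]

[0, 2, 5, 6, 7, 13, 13]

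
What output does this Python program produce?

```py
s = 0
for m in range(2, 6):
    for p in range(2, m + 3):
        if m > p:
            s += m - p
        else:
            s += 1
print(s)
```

22

m=2,p=2: not 2>2, s = 0+1 = 1
m=2,p=3: not 2>3, s = 1+1 = 2
m=2,p=4: not 2>4, s = 2+1 = 3
m=3,p=2: 3>2, s = 3+1 = 4
m=3,p=3: not 3>3, s = 4+1 = 5
m=3,p=4: not 3>4, s = 5+1 = 6
m=3,p=5: not 3>5, s = 6+1 = 7
m=4,p=2: 4>2, s = 7+2 = 9
m=4,p=3: 4>3, s = 9+1 = 10
m=4,p=4: not 4>4, s = 10+1 = 11
m=4,p=5: not 4>5, s = 11+1 = 12
m=4,p=6: not 4>6, s = 12+1 = 13
m=5,p=2: 5>2, s = 13+3 = 16
m=5,p=3: 5>3, s = 16+2 = 18
m=5,p=4: 5>4, s = 18+1 = 19
m=5,p=5: not 5>5, s = 19+1 = 20
m=5,p=6: not 5>6, s = 20+1 = 21
m=5,p=7: not 5>7, s = 21+1 = 22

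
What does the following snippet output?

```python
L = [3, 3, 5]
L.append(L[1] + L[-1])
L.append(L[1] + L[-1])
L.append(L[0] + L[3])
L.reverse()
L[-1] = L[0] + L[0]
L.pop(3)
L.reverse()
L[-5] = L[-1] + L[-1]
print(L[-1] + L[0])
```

33

append L[1]+L[-1] = 3+5 = 8 → [3, 3, 5, 8]
append L[1]+L[-1] = 3+8 = 11 → [3, 3, 5, 8, 11]
append L[0]+L[3] = 3+8 = 11 → [3, 3, 5, 8, 11, 11]
reverse → [11, 11, 8, 5, 3, 3]
L[-1] = L[0]+L[0] = 11+11 = 22 → [11, 11, 8, 5, 3, 22]
pop(3) removes 5 → [11, 11, 8, 3, 22]
reverse → [22, 3, 8, 11, 11]
L[-5] = L[-1]+L[-1] = 11+11 = 22 → [22, 3, 8, 11, 11]
L[-1]+L[0] = 11+22 = 33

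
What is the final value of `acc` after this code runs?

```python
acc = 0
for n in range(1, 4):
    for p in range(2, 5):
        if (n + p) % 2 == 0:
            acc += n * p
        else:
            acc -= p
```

n=1,p=2: odd sum, acc = 0-2 = -2
n=1,p=3: even sum, acc = (-2)+3 = 1
n=1,p=4: odd sum, acc = 1-4 = -3
n=2,p=2: even sum, acc = (-3)+4 = 1
n=2,p=3: odd sum, acc = 1-3 = -2
n=2,p=4: even sum, acc = (-2)+8 = 6
n=3,p=2: odd sum, acc = 6-2 = 4
n=3,p=3: even sum, acc = 4+9 = 13
n=3,p=4: odd sum, acc = 13-4 = 9

9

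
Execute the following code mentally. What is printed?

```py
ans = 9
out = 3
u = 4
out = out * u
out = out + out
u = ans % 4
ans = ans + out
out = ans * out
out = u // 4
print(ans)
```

33

out = 3*4 = 12
out = 12+12 = 24
u = 9%4 = 1
ans = 9+24 = 33
out = 33*24 = 792
out = 1//4 = 0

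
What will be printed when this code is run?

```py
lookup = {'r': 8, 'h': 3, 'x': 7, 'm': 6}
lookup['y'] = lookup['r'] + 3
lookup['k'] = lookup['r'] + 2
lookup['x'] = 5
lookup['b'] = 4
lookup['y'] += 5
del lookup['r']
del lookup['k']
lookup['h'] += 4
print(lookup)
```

lookup['y'] = lookup['r']+3 = 11 → {'r': 8, 'h': 3, 'x': 7, 'm': 6, 'y': 11}
lookup['k'] = lookup['r']+2 = 10 → {'r': 8, 'h': 3, 'x': 7, 'm': 6, 'y': 11, 'k': 10}
lookup['x'] = 5 → {'r': 8, 'h': 3, 'x': 5, 'm': 6, 'y': 11, 'k': 10}
lookup['b'] = 4 → {'r': 8, 'h': 3, 'x': 5, 'm': 6, 'y': 11, 'k': 10, 'b': 4}
lookup['y'] = 11+5 = 16 → {'r': 8, 'h': 3, 'x': 5, 'm': 6, 'y': 16, 'k': 10, 'b': 4}
del 'r' → {'h': 3, 'x': 5, 'm': 6, 'y': 16, 'k': 10, 'b': 4}
del 'k' → {'h': 3, 'x': 5, 'm': 6, 'y': 16, 'b': 4}
lookup['h'] = 3+4 = 7 → {'h': 7, 'x': 5, 'm': 6, 'y': 16, 'b': 4}

{'h': 7, 'x': 5, 'm': 6, 'y': 16, 'b': 4}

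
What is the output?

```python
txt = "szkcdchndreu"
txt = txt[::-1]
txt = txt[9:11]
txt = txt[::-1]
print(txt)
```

zk

reverse → 'uerdnhcdckzs'
slice [9:11] → 'kz'
reverse → 'zk'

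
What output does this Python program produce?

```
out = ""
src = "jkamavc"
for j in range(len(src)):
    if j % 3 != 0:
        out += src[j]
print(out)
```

kaav

j=0: skip
j=1: add 'k' → 'k'
j=2: add 'a' → 'ka'
j=3: skip
j=4: add 'a' → 'kaa'
j=5: add 'v' → 'kaav'
j=6: skip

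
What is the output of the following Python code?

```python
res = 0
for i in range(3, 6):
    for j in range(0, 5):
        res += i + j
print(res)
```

i=3,j=0: res = 0+3 = 3
i=3,j=1: res = 3+4 = 7
i=3,j=2: res = 7+5 = 12
i=3,j=3: res = 12+6 = 18
i=3,j=4: res = 18+7 = 25
i=4,j=0: res = 25+4 = 29
i=4,j=1: res = 29+5 = 34
i=4,j=2: res = 34+6 = 40
i=4,j=3: res = 40+7 = 47
i=4,j=4: res = 47+8 = 55
i=5,j=0: res = 55+5 = 60
i=5,j=1: res = 60+6 = 66
i=5,j=2: res = 66+7 = 73
i=5,j=3: res = 73+8 = 81
i=5,j=4: res = 81+9 = 90

90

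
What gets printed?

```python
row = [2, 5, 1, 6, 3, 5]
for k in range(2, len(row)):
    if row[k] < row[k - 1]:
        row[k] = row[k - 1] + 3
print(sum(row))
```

k=2: 1<5, row[2] = 5+3 = 8 → [2, 5, 8, 6, 3, 5]
k=3: 6<8, row[3] = 8+3 = 11 → [2, 5, 8, 11, 3, 5]
k=4: 3<11, row[4] = 11+3 = 14 → [2, 5, 8, 11, 14, 5]
k=5: 5<14, row[5] = 14+3 = 17 → [2, 5, 8, 11, 14, 17]
sum = 57

57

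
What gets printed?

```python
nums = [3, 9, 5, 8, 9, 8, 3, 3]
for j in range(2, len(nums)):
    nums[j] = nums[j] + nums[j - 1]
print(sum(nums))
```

j=2: nums[2] = 5+9 = 14 → [3, 9, 14, 8, 9, 8, 3, 3]
j=3: nums[3] = 8+14 = 22 → [3, 9, 14, 22, 9, 8, 3, 3]
j=4: nums[4] = 9+22 = 31 → [3, 9, 14, 22, 31, 8, 3, 3]
j=5: nums[5] = 8+31 = 39 → [3, 9, 14, 22, 31, 39, 3, 3]
j=6: nums[6] = 3+39 = 42 → [3, 9, 14, 22, 31, 39, 42, 3]
j=7: nums[7] = 3+42 = 45 → [3, 9, 14, 22, 31, 39, 42, 45]
sum = 205

205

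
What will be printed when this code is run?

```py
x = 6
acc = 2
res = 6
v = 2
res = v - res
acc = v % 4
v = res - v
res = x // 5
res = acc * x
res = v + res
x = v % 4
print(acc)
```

2

res = 2-6 = -4
acc = 2%4 = 2
v = (-4)-2 = -6
res = 6//5 = 1
res = 2*6 = 12
res = (-6)+12 = 6
x = (-6)%4 = 2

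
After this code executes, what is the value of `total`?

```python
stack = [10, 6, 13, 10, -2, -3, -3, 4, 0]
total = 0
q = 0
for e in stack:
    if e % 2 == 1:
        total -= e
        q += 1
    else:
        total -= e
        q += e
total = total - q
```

e=10: not odd, total = 0-10 = -10; q=10
e=6: not odd, total = (-10)-6 = -16; q=16
e=13: odd, total = (-16)-13 = -29; q=17
e=10: not odd, total = (-29)-10 = -39; q=27
e=-2: not odd, total = (-39)-(-2) = -37; q=25
e=-3: odd, total = (-37)-(-3) = -34; q=26
e=-3: odd, total = (-34)-(-3) = -31; q=27
e=4: not odd, total = (-31)-4 = -35; q=31
e=0: not odd, total = (-35)-0 = -35; q=31
total-q = (-35)-31 = -66

-66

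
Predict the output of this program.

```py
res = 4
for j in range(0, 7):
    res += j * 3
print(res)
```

j=0: res = 4+0*3 = 4
j=1: res = 4+1*3 = 7
j=2: res = 7+2*3 = 13
j=3: res = 13+3*3 = 22
j=4: res = 22+4*3 = 34
j=5: res = 34+5*3 = 49
j=6: res = 49+6*3 = 67

67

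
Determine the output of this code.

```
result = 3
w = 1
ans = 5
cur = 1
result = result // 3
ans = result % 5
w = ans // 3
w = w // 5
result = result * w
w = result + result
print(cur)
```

1

result = 3//3 = 1
ans = 1%5 = 1
w = 1//3 = 0
w = 0//5 = 0
result = 1*0 = 0
w = 0+0 = 0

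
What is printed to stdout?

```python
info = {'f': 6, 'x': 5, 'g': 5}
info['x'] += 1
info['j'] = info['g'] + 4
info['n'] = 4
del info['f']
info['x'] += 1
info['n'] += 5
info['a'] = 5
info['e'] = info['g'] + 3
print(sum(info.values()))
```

info['x'] = 5+1 = 6 → {'f': 6, 'x': 6, 'g': 5}
info['j'] = info['g']+4 = 9 → {'f': 6, 'x': 6, 'g': 5, 'j': 9}
info['n'] = 4 → {'f': 6, 'x': 6, 'g': 5, 'j': 9, 'n': 4}
del 'f' → {'x': 6, 'g': 5, 'j': 9, 'n': 4}
info['x'] = 6+1 = 7 → {'x': 7, 'g': 5, 'j': 9, 'n': 4}
info['n'] = 4+5 = 9 → {'x': 7, 'g': 5, 'j': 9, 'n': 9}
info['a'] = 5 → {'x': 7, 'g': 5, 'j': 9, 'n': 9, 'a': 5}
info['e'] = info['g']+3 = 8 → {'x': 7, 'g': 5, 'j': 9, 'n': 9, 'a': 5, 'e': 8}
sum of values = 43

43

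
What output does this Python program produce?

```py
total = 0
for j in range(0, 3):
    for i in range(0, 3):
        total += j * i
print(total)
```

9

j=0,i=0: total = 0+0 = 0
j=0,i=1: total = 0+0 = 0
j=0,i=2: total = 0+0 = 0
j=1,i=0: total = 0+0 = 0
j=1,i=1: total = 0+1 = 1
j=1,i=2: total = 1+2 = 3
j=2,i=0: total = 3+0 = 3
j=2,i=1: total = 3+2 = 5
j=2,i=2: total = 5+4 = 9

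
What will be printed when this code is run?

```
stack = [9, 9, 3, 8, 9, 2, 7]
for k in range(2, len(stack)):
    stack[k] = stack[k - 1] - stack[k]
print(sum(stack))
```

-22

k=2: stack[2] = 9-3 = 6 → [9, 9, 6, 8, 9, 2, 7]
k=3: stack[3] = 6-8 = -2 → [9, 9, 6, -2, 9, 2, 7]
k=4: stack[4] = (-2)-9 = -11 → [9, 9, 6, -2, -11, 2, 7]
k=5: stack[5] = (-11)-2 = -13 → [9, 9, 6, -2, -11, -13, 7]
k=6: stack[6] = (-13)-7 = -20 → [9, 9, 6, -2, -11, -13, -20]
sum = -22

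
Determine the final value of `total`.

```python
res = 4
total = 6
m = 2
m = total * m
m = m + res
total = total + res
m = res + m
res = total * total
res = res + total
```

10

m = 6*2 = 12
m = 12+4 = 16
total = 6+4 = 10
m = 4+16 = 20
res = 10*10 = 100
res = 100+10 = 110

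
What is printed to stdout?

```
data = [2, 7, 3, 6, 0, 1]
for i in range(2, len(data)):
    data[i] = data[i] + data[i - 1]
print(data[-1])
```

i=2: data[2] = 3+7 = 10 → [2, 7, 10, 6, 0, 1]
i=3: data[3] = 6+10 = 16 → [2, 7, 10, 16, 0, 1]
i=4: data[4] = 0+16 = 16 → [2, 7, 10, 16, 16, 1]
i=5: data[5] = 1+16 = 17 → [2, 7, 10, 16, 16, 17]

17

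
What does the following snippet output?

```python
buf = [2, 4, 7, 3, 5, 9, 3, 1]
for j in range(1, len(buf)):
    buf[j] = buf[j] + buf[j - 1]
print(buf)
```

j=1: buf[1] = 4+2 = 6 → [2, 6, 7, 3, 5, 9, 3, 1]
j=2: buf[2] = 7+6 = 13 → [2, 6, 13, 3, 5, 9, 3, 1]
j=3: buf[3] = 3+13 = 16 → [2, 6, 13, 16, 5, 9, 3, 1]
j=4: buf[4] = 5+16 = 21 → [2, 6, 13, 16, 21, 9, 3, 1]
j=5: buf[5] = 9+21 = 30 → [2, 6, 13, 16, 21, 30, 3, 1]
j=6: buf[6] = 3+30 = 33 → [2, 6, 13, 16, 21, 30, 33, 1]
j=7: buf[7] = 1+33 = 34 → [2, 6, 13, 16, 21, 30, 33, 34]

[2, 6, 13, 16, 21, 30, 33, 34]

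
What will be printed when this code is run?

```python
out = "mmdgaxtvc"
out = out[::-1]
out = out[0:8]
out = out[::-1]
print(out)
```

reverse → 'cvtxagdmm'
slice [0:8] → 'cvtxagdm'
reverse → 'mdgaxtvc'

mdgaxtvc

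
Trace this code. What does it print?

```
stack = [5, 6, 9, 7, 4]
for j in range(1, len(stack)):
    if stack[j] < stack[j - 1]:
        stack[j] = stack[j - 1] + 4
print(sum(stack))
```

50

j=1: 6>=5, unchanged → [5, 6, 9, 7, 4]
j=2: 9>=6, unchanged → [5, 6, 9, 7, 4]
j=3: 7<9, stack[3] = 9+4 = 13 → [5, 6, 9, 13, 4]
j=4: 4<13, stack[4] = 13+4 = 17 → [5, 6, 9, 13, 17]
sum = 50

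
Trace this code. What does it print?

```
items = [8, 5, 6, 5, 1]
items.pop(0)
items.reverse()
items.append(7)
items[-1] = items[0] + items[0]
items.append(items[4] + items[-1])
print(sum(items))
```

pop(0) removes 8 → [5, 6, 5, 1]
reverse → [1, 5, 6, 5]
append 7 → [1, 5, 6, 5, 7]
items[-1] = items[0]+items[0] = 1+1 = 2 → [1, 5, 6, 5, 2]
append items[4]+items[-1] = 2+2 = 4 → [1, 5, 6, 5, 2, 4]
sum = 23

23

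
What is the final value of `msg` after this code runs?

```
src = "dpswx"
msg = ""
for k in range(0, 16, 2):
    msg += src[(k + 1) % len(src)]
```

'pwdsxpwd'

k=0: add src[1]='p' → 'p'
k=2: add src[3]='w' → 'pw'
k=4: add src[0]='d' → 'pwd'
k=6: add src[2]='s' → 'pwds'
k=8: add src[4]='x' → 'pwdsx'
k=10: add src[1]='p' → 'pwdsxp'
k=12: add src[3]='w' → 'pwdsxpw'
k=14: add src[0]='d' → 'pwdsxpwd'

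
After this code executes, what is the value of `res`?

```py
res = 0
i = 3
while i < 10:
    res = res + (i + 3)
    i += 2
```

36

i=3: res = 0+6 = 6
i=5: res = 6+8 = 14
i=7: res = 14+10 = 24
i=9: res = 24+12 = 36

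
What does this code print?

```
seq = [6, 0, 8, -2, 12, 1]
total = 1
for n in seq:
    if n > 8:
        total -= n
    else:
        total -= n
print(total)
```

-24

n=6: not >8, total = 1-6 = -5
n=0: not >8, total = (-5)-0 = -5
n=8: not >8, total = (-5)-8 = -13
n=-2: not >8, total = (-13)-(-2) = -11
n=12: >8, total = (-11)-12 = -23
n=1: not >8, total = (-23)-1 = -24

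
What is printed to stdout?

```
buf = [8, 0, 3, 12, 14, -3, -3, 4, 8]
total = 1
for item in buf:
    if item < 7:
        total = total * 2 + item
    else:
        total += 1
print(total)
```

91

item=8: not <7, total = 1+1 = 2
item=0: <7, total = 2*2+0 = 4
item=3: <7, total = 4*2+3 = 11
item=12: not <7, total = 11+1 = 12
item=14: not <7, total = 12+1 = 13
item=-3: <7, total = 13*2+(-3) = 23
item=-3: <7, total = 23*2+(-3) = 43
item=4: <7, total = 43*2+4 = 90
item=8: not <7, total = 90+1 = 91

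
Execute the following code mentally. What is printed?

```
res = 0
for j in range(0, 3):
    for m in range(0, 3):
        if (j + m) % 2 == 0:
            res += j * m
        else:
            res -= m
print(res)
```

j=0,m=0: even sum, res = 0+0 = 0
j=0,m=1: odd sum, res = 0-1 = -1
j=0,m=2: even sum, res = (-1)+0 = -1
j=1,m=0: odd sum, res = (-1)-0 = -1
j=1,m=1: even sum, res = (-1)+1 = 0
j=1,m=2: odd sum, res = 0-2 = -2
j=2,m=0: even sum, res = (-2)+0 = -2
j=2,m=1: odd sum, res = (-2)-1 = -3
j=2,m=2: even sum, res = (-3)+4 = 1

1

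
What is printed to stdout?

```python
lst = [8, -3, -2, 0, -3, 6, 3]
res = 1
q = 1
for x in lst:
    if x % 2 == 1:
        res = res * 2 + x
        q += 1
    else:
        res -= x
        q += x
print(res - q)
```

x=8: not odd, res = 1-8 = -7; q=9
x=-3: odd, res = (-7)*2+(-3) = -17; q=10
x=-2: not odd, res = (-17)-(-2) = -15; q=8
x=0: not odd, res = (-15)-0 = -15; q=8
x=-3: odd, res = (-15)*2+(-3) = -33; q=9
x=6: not odd, res = (-33)-6 = -39; q=15
x=3: odd, res = (-39)*2+3 = -75; q=16
res-q = (-75)-16 = -91

-91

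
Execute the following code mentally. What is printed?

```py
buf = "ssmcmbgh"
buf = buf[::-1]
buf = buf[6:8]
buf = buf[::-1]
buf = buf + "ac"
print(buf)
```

ssac

reverse → 'hgbmcmss'
slice [6:8] → 'ss'
reverse → 'ss'
+ 'ac' → 'ssac'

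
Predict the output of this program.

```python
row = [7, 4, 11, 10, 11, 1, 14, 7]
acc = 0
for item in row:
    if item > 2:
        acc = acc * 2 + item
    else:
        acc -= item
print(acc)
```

item=7: >2, acc = 0*2+7 = 7
item=4: >2, acc = 7*2+4 = 18
item=11: >2, acc = 18*2+11 = 47
item=10: >2, acc = 47*2+10 = 104
item=11: >2, acc = 104*2+11 = 219
item=1: not >2, acc = 219-1 = 218
item=14: >2, acc = 218*2+14 = 450
item=7: >2, acc = 450*2+7 = 907

907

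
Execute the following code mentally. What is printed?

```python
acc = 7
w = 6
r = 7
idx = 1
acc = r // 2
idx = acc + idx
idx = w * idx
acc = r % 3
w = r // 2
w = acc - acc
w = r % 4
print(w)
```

acc = 7//2 = 3
idx = 3+1 = 4
idx = 6*4 = 24
acc = 7%3 = 1
w = 7//2 = 3
w = 1-1 = 0
w = 7%4 = 3

3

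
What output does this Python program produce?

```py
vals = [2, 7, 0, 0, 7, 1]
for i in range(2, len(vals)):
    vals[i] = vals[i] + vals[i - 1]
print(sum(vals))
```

i=2: vals[2] = 0+7 = 7 → [2, 7, 7, 0, 7, 1]
i=3: vals[3] = 0+7 = 7 → [2, 7, 7, 7, 7, 1]
i=4: vals[4] = 7+7 = 14 → [2, 7, 7, 7, 14, 1]
i=5: vals[5] = 1+14 = 15 → [2, 7, 7, 7, 14, 15]
sum = 52

52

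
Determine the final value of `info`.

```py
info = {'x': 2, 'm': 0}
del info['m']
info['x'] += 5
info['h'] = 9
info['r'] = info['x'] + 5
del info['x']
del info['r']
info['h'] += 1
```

{'h': 10}

del 'm' → {'x': 2}
info['x'] = 2+5 = 7 → {'x': 7}
info['h'] = 9 → {'x': 7, 'h': 9}
info['r'] = info['x']+5 = 12 → {'x': 7, 'h': 9, 'r': 12}
del 'x' → {'h': 9, 'r': 12}
del 'r' → {'h': 9}
info['h'] = 9+1 = 10 → {'h': 10}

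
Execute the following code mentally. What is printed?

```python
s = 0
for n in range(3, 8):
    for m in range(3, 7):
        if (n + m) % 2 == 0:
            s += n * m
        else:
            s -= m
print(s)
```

n=3,m=3: even sum, s = 0+9 = 9
n=3,m=4: odd sum, s = 9-4 = 5
n=3,m=5: even sum, s = 5+15 = 20
n=3,m=6: odd sum, s = 20-6 = 14
n=4,m=3: odd sum, s = 14-3 = 11
n=4,m=4: even sum, s = 11+16 = 27
n=4,m=5: odd sum, s = 27-5 = 22
n=4,m=6: even sum, s = 22+24 = 46
n=5,m=3: even sum, s = 46+15 = 61
n=5,m=4: odd sum, s = 61-4 = 57
n=5,m=5: even sum, s = 57+25 = 82
n=5,m=6: odd sum, s = 82-6 = 76
n=6,m=3: odd sum, s = 76-3 = 73
n=6,m=4: even sum, s = 73+24 = 97
n=6,m=5: odd sum, s = 97-5 = 92
n=6,m=6: even sum, s = 92+36 = 128
n=7,m=3: even sum, s = 128+21 = 149
n=7,m=4: odd sum, s = 149-4 = 145
n=7,m=5: even sum, s = 145+35 = 180
n=7,m=6: odd sum, s = 180-6 = 174

174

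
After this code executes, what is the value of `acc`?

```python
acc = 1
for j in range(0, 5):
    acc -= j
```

-9

j=0: acc = 1-0 = 1
j=1: acc = 1-1 = 0
j=2: acc = 0-2 = -2
j=3: acc = (-2)-3 = -5
j=4: acc = (-5)-4 = -9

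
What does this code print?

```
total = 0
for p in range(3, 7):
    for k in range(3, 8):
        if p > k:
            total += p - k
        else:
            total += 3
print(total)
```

52

p=3,k=3: not 3>3, total = 0+3 = 3
p=3,k=4: not 3>4, total = 3+3 = 6
p=3,k=5: not 3>5, total = 6+3 = 9
p=3,k=6: not 3>6, total = 9+3 = 12
p=3,k=7: not 3>7, total = 12+3 = 15
p=4,k=3: 4>3, total = 15+1 = 16
p=4,k=4: not 4>4, total = 16+3 = 19
p=4,k=5: not 4>5, total = 19+3 = 22
p=4,k=6: not 4>6, total = 22+3 = 25
p=4,k=7: not 4>7, total = 25+3 = 28
p=5,k=3: 5>3, total = 28+2 = 30
p=5,k=4: 5>4, total = 30+1 = 31
p=5,k=5: not 5>5, total = 31+3 = 34
p=5,k=6: not 5>6, total = 34+3 = 37
p=5,k=7: not 5>7, total = 37+3 = 40
p=6,k=3: 6>3, total = 40+3 = 43
p=6,k=4: 6>4, total = 43+2 = 45
p=6,k=5: 6>5, total = 45+1 = 46
p=6,k=6: not 6>6, total = 46+3 = 49
p=6,k=7: not 6>7, total = 49+3 = 52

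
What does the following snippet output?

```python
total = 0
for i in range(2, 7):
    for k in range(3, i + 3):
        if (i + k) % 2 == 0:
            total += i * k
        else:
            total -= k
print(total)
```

i=2,k=3: odd sum, total = 0-3 = -3
i=2,k=4: even sum, total = (-3)+8 = 5
i=3,k=3: even sum, total = 5+9 = 14
i=3,k=4: odd sum, total = 14-4 = 10
i=3,k=5: even sum, total = 10+15 = 25
i=4,k=3: odd sum, total = 25-3 = 22
i=4,k=4: even sum, total = 22+16 = 38
i=4,k=5: odd sum, total = 38-5 = 33
i=4,k=6: even sum, total = 33+24 = 57
i=5,k=3: even sum, total = 57+15 = 72
i=5,k=4: odd sum, total = 72-4 = 68
i=5,k=5: even sum, total = 68+25 = 93
i=5,k=6: odd sum, total = 93-6 = 87
i=5,k=7: even sum, total = 87+35 = 122
i=6,k=3: odd sum, total = 122-3 = 119
i=6,k=4: even sum, total = 119+24 = 143
i=6,k=5: odd sum, total = 143-5 = 138
i=6,k=6: even sum, total = 138+36 = 174
i=6,k=7: odd sum, total = 174-7 = 167
i=6,k=8: even sum, total = 167+48 = 215

215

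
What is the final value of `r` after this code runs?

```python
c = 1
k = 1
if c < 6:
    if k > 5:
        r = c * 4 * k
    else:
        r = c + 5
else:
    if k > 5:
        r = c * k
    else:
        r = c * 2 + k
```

6

c=1, k=1
c < 6 is True; k > 5 is False
→ r = c + 5 = 6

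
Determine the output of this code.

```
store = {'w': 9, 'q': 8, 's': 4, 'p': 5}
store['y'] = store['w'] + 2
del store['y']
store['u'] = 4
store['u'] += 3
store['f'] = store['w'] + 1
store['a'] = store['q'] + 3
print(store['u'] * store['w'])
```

63

store['y'] = store['w']+2 = 11 → {'w': 9, 'q': 8, 's': 4, 'p': 5, 'y': 11}
del 'y' → {'w': 9, 'q': 8, 's': 4, 'p': 5}
store['u'] = 4 → {'w': 9, 'q': 8, 's': 4, 'p': 5, 'u': 4}
store['u'] = 4+3 = 7 → {'w': 9, 'q': 8, 's': 4, 'p': 5, 'u': 7}
store['f'] = store['w']+1 = 10 → {'w': 9, 'q': 8, 's': 4, 'p': 5, 'u': 7, 'f': 10}
store['a'] = store['q']+3 = 11 → {'w': 9, 'q': 8, 's': 4, 'p': 5, 'u': 7, 'f': 10, 'a': 11}
store['u']*store['w'] = 7*9 = 63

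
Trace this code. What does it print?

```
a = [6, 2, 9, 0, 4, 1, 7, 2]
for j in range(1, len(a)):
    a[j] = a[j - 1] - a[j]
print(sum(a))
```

j=1: a[1] = 6-2 = 4 → [6, 4, 9, 0, 4, 1, 7, 2]
j=2: a[2] = 4-9 = -5 → [6, 4, -5, 0, 4, 1, 7, 2]
j=3: a[3] = (-5)-0 = -5 → [6, 4, -5, -5, 4, 1, 7, 2]
j=4: a[4] = (-5)-4 = -9 → [6, 4, -5, -5, -9, 1, 7, 2]
j=5: a[5] = (-9)-1 = -10 → [6, 4, -5, -5, -9, -10, 7, 2]
j=6: a[6] = (-10)-7 = -17 → [6, 4, -5, -5, -9, -10, -17, 2]
j=7: a[7] = (-17)-2 = -19 → [6, 4, -5, -5, -9, -10, -17, -19]
sum = -55

-55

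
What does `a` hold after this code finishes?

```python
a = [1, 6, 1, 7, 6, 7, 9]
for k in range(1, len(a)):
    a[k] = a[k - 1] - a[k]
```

[1, -5, -6, -13, -19, -26, -35]

k=1: a[1] = 1-6 = -5 → [1, -5, 1, 7, 6, 7, 9]
k=2: a[2] = (-5)-1 = -6 → [1, -5, -6, 7, 6, 7, 9]
k=3: a[3] = (-6)-7 = -13 → [1, -5, -6, -13, 6, 7, 9]
k=4: a[4] = (-13)-6 = -19 → [1, -5, -6, -13, -19, 7, 9]
k=5: a[5] = (-19)-7 = -26 → [1, -5, -6, -13, -19, -26, 9]
k=6: a[6] = (-26)-9 = -35 → [1, -5, -6, -13, -19, -26, -35]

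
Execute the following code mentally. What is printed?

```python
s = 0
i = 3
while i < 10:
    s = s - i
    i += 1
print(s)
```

-42

i=3: s = 0-3 = -3
i=4: s = (-3)-4 = -7
i=5: s = (-7)-5 = -12
i=6: s = (-12)-6 = -18
i=7: s = (-18)-7 = -25
i=8: s = (-25)-8 = -33
i=9: s = (-33)-9 = -42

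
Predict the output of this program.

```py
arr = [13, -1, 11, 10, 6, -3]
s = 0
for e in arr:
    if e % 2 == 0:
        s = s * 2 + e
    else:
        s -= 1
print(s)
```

e=13: not even, s = 0-1 = -1
e=-1: not even, s = (-1)-1 = -2
e=11: not even, s = (-2)-1 = -3
e=10: even, s = (-3)*2+10 = 4
e=6: even, s = 4*2+6 = 14
e=-3: not even, s = 14-1 = 13

13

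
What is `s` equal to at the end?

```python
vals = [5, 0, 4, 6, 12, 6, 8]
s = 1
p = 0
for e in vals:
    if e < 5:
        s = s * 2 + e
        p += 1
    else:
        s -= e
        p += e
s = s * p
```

-1716

e=5: not <5, s = 1-5 = -4; p=5
e=0: <5, s = (-4)*2+0 = -8; p=6
e=4: <5, s = (-8)*2+4 = -12; p=7
e=6: not <5, s = (-12)-6 = -18; p=13
e=12: not <5, s = (-18)-12 = -30; p=25
e=6: not <5, s = (-30)-6 = -36; p=31
e=8: not <5, s = (-36)-8 = -44; p=39
s*p = (-44)*39 = -1716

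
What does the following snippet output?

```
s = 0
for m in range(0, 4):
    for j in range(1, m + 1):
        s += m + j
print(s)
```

24

m=1,j=1: s = 0+2 = 2
m=2,j=1: s = 2+3 = 5
m=2,j=2: s = 5+4 = 9
m=3,j=1: s = 9+4 = 13
m=3,j=2: s = 13+5 = 18
m=3,j=3: s = 18+6 = 24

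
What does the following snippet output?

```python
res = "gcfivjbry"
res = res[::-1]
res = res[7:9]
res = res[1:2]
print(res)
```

reverse → 'yrbjvifcg'
slice [7:9] → 'cg'
slice [1:2] → 'g'

g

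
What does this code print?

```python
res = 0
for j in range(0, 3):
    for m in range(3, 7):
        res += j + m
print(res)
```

66

j=0,m=3: res = 0+3 = 3
j=0,m=4: res = 3+4 = 7
j=0,m=5: res = 7+5 = 12
j=0,m=6: res = 12+6 = 18
j=1,m=3: res = 18+4 = 22
j=1,m=4: res = 22+5 = 27
j=1,m=5: res = 27+6 = 33
j=1,m=6: res = 33+7 = 40
j=2,m=3: res = 40+5 = 45
j=2,m=4: res = 45+6 = 51
j=2,m=5: res = 51+7 = 58
j=2,m=6: res = 58+8 = 66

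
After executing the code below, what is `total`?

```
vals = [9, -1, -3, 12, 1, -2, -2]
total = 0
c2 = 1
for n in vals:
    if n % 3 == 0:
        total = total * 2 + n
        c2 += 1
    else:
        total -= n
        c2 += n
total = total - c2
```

n=9: %3==0, total = 0*2+9 = 9; c2=2
n=-1: not %3==0, total = 9-(-1) = 10; c2=1
n=-3: %3==0, total = 10*2+(-3) = 17; c2=2
n=12: %3==0, total = 17*2+12 = 46; c2=3
n=1: not %3==0, total = 46-1 = 45; c2=4
n=-2: not %3==0, total = 45-(-2) = 47; c2=2
n=-2: not %3==0, total = 47-(-2) = 49; c2=0
total-c2 = 49-0 = 49

49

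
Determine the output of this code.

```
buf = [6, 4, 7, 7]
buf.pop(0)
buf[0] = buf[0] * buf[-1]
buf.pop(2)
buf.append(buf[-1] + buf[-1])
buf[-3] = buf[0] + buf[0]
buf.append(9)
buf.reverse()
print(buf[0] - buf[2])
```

pop(0) removes 6 → [4, 7, 7]
buf[0] = buf[0]*buf[-1] = 4*7 = 28 → [28, 7, 7]
pop(2) removes 7 → [28, 7]
append buf[-1]+buf[-1] = 7+7 = 14 → [28, 7, 14]
buf[-3] = buf[0]+buf[0] = 28+28 = 56 → [56, 7, 14]
append 9 → [56, 7, 14, 9]
reverse → [9, 14, 7, 56]
buf[0]-buf[2] = 9-7 = 2

2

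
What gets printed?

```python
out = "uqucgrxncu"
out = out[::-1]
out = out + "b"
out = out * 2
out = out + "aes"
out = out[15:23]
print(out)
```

rgcuquba

reverse → 'ucnxrgcuqu'
+ 'b' → 'ucnxrgcuqub'
repeat ×2 → 'ucnxrgcuqubucnxrgcuqub'
+ 'aes' → 'ucnxrgcuqubucnxrgcuqubaes'
slice [15:23] → 'rgcuquba'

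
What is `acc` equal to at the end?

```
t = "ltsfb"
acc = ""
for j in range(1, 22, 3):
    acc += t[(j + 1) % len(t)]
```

'slftbsl'

j=1: add t[2]='s' → 's'
j=4: add t[0]='l' → 'sl'
j=7: add t[3]='f' → 'slf'
j=10: add t[1]='t' → 'slft'
j=13: add t[4]='b' → 'slftb'
j=16: add t[2]='s' → 'slftbs'
j=19: add t[0]='l' → 'slftbsl'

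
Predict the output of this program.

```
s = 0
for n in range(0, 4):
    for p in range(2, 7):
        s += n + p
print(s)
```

110

n=0,p=2: s = 0+2 = 2
n=0,p=3: s = 2+3 = 5
n=0,p=4: s = 5+4 = 9
n=0,p=5: s = 9+5 = 14
n=0,p=6: s = 14+6 = 20
n=1,p=2: s = 20+3 = 23
n=1,p=3: s = 23+4 = 27
n=1,p=4: s = 27+5 = 32
n=1,p=5: s = 32+6 = 38
n=1,p=6: s = 38+7 = 45
n=2,p=2: s = 45+4 = 49
n=2,p=3: s = 49+5 = 54
n=2,p=4: s = 54+6 = 60
n=2,p=5: s = 60+7 = 67
n=2,p=6: s = 67+8 = 75
n=3,p=2: s = 75+5 = 80
n=3,p=3: s = 80+6 = 86
n=3,p=4: s = 86+7 = 93
n=3,p=5: s = 93+8 = 101
n=3,p=6: s = 101+9 = 110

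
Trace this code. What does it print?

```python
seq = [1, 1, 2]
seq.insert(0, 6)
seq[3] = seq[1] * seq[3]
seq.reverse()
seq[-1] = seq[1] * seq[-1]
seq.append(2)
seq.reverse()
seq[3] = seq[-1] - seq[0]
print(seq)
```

insert 6 at 0 → [6, 1, 1, 2]
seq[3] = seq[1]*seq[3] = 1*2 = 2 → [6, 1, 1, 2]
reverse → [2, 1, 1, 6]
seq[-1] = seq[1]*seq[-1] = 1*6 = 6 → [2, 1, 1, 6]
append 2 → [2, 1, 1, 6, 2]
reverse → [2, 6, 1, 1, 2]
seq[3] = seq[-1]-seq[0] = 2-2 = 0 → [2, 6, 1, 0, 2]

[2, 6, 1, 0, 2]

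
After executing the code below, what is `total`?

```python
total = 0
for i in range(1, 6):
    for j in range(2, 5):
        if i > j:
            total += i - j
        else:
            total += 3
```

37

i=1,j=2: not 1>2, total = 0+3 = 3
i=1,j=3: not 1>3, total = 3+3 = 6
i=1,j=4: not 1>4, total = 6+3 = 9
i=2,j=2: not 2>2, total = 9+3 = 12
i=2,j=3: not 2>3, total = 12+3 = 15
i=2,j=4: not 2>4, total = 15+3 = 18
i=3,j=2: 3>2, total = 18+1 = 19
i=3,j=3: not 3>3, total = 19+3 = 22
i=3,j=4: not 3>4, total = 22+3 = 25
i=4,j=2: 4>2, total = 25+2 = 27
i=4,j=3: 4>3, total = 27+1 = 28
i=4,j=4: not 4>4, total = 28+3 = 31
i=5,j=2: 5>2, total = 31+3 = 34
i=5,j=3: 5>3, total = 34+2 = 36
i=5,j=4: 5>4, total = 36+1 = 37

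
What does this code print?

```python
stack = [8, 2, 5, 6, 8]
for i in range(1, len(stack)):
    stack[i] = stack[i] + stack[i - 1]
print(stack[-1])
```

i=1: stack[1] = 2+8 = 10 → [8, 10, 5, 6, 8]
i=2: stack[2] = 5+10 = 15 → [8, 10, 15, 6, 8]
i=3: stack[3] = 6+15 = 21 → [8, 10, 15, 21, 8]
i=4: stack[4] = 8+21 = 29 → [8, 10, 15, 21, 29]

29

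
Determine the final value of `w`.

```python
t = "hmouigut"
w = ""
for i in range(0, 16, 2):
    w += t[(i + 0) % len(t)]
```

i=0: add t[0]='h' → 'h'
i=2: add t[2]='o' → 'ho'
i=4: add t[4]='i' → 'hoi'
i=6: add t[6]='u' → 'hoiu'
i=8: add t[0]='h' → 'hoiuh'
i=10: add t[2]='o' → 'hoiuho'
i=12: add t[4]='i' → 'hoiuhoi'
i=14: add t[6]='u' → 'hoiuhoiu'

'hoiuhoiu'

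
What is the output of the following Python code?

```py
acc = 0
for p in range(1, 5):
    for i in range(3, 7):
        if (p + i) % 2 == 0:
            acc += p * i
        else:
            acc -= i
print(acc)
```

56

p=1,i=3: even sum, acc = 0+3 = 3
p=1,i=4: odd sum, acc = 3-4 = -1
p=1,i=5: even sum, acc = (-1)+5 = 4
p=1,i=6: odd sum, acc = 4-6 = -2
p=2,i=3: odd sum, acc = (-2)-3 = -5
p=2,i=4: even sum, acc = (-5)+8 = 3
p=2,i=5: odd sum, acc = 3-5 = -2
p=2,i=6: even sum, acc = (-2)+12 = 10
p=3,i=3: even sum, acc = 10+9 = 19
p=3,i=4: odd sum, acc = 19-4 = 15
p=3,i=5: even sum, acc = 15+15 = 30
p=3,i=6: odd sum, acc = 30-6 = 24
p=4,i=3: odd sum, acc = 24-3 = 21
p=4,i=4: even sum, acc = 21+16 = 37
p=4,i=5: odd sum, acc = 37-5 = 32
p=4,i=6: even sum, acc = 32+24 = 56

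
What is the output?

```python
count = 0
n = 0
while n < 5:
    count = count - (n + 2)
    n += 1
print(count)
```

-20

n=0: count = 0-2 = -2
n=1: count = (-2)-3 = -5
n=2: count = (-5)-4 = -9
n=3: count = (-9)-5 = -14
n=4: count = (-14)-6 = -20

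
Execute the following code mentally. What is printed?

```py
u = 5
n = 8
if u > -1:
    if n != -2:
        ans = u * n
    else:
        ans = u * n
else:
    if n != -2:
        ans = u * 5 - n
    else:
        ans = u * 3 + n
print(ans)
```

u=5, n=8
u > -1 is True; n != -2 is True
→ ans = u * n = 40

40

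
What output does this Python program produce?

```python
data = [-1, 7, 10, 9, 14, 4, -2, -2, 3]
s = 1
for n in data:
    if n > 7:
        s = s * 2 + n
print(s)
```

80

n=-1: not >7
n=7: not >7
n=10: >7, s = 1*2+10 = 12
n=9: >7, s = 12*2+9 = 33
n=14: >7, s = 33*2+14 = 80
n=4: not >7
n=-2: not >7
n=-2: not >7
n=3: not >7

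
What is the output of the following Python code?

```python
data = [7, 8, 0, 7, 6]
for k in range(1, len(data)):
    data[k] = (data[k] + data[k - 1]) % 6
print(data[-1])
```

k=1: data[1] = (8+7)%6 = 3 → [7, 3, 0, 7, 6]
k=2: data[2] = (0+3)%6 = 3 → [7, 3, 3, 7, 6]
k=3: data[3] = (7+3)%6 = 4 → [7, 3, 3, 4, 6]
k=4: data[4] = (6+4)%6 = 4 → [7, 3, 3, 4, 4]

4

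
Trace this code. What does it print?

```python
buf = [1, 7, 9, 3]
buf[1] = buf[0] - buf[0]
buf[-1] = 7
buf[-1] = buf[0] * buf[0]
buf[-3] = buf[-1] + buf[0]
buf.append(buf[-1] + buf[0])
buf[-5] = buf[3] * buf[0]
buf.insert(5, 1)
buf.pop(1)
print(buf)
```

buf[1] = buf[0]-buf[0] = 1-1 = 0 → [1, 0, 9, 3]
buf[-1] = 7 → [1, 0, 9, 7]
buf[-1] = buf[0]*buf[0] = 1*1 = 1 → [1, 0, 9, 1]
buf[-3] = buf[-1]+buf[0] = 1+1 = 2 → [1, 2, 9, 1]
append buf[-1]+buf[0] = 1+1 = 2 → [1, 2, 9, 1, 2]
buf[-5] = buf[3]*buf[0] = 1*1 = 1 → [1, 2, 9, 1, 2]
insert 1 at 5 → [1, 2, 9, 1, 2, 1]
pop(1) removes 2 → [1, 9, 1, 2, 1]

[1, 9, 1, 2, 1]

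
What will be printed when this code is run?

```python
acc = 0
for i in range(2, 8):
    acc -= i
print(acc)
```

i=2: acc = 0-2 = -2
i=3: acc = (-2)-3 = -5
i=4: acc = (-5)-4 = -9
i=5: acc = (-9)-5 = -14
i=6: acc = (-14)-6 = -20
i=7: acc = (-20)-7 = -27

-27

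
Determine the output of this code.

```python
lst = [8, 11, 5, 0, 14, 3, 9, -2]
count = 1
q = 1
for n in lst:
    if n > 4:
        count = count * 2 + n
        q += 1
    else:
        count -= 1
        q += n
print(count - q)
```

n=8: >4, count = 1*2+8 = 10; q=2
n=11: >4, count = 10*2+11 = 31; q=3
n=5: >4, count = 31*2+5 = 67; q=4
n=0: not >4, count = 67-1 = 66; q=4
n=14: >4, count = 66*2+14 = 146; q=5
n=3: not >4, count = 146-1 = 145; q=8
n=9: >4, count = 145*2+9 = 299; q=9
n=-2: not >4, count = 299-1 = 298; q=7
count-q = 298-7 = 291

291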